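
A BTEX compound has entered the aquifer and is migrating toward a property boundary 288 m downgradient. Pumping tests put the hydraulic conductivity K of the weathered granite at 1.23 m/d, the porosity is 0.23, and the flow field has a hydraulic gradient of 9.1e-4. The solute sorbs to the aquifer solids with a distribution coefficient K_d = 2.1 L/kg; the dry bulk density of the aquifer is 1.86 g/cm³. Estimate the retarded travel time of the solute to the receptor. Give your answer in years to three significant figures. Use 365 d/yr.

Specific discharge q = 1.23 × 9.1e-4 = 0.001119 m/d
v = Ki/n = 1.23·9.1e-4/0.23 = 0.004867 m/d
Retardation R = 1 + ρ_b·K_d/n = 1 + 1.86×2.1/0.23 = 17.98
Contaminant velocity v_c = v/R = 0.004867/17.98 = 2.706e-4 m/d
t = L/v_c = 288/2.706e-4 = 1.064e6 d
   = 1.064e6/365 = 2920 yr

2920 years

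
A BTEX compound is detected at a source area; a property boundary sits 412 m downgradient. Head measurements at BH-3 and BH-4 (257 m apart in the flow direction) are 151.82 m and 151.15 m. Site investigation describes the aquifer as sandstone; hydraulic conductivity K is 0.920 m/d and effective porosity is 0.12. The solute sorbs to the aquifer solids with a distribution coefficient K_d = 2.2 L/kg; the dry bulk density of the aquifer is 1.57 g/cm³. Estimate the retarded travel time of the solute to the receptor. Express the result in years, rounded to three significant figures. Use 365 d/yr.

1680 years

Hydraulic gradient i = (151.82 − 151.15) / 257 = 0.67 / 257 = 0.002607
q = Ki = 0.920 × 0.002607 = 0.002398 m/d
Seepage velocity v = q / n = 0.002398 / 0.12 = 0.01999 m/d
Retardation R = 1 + ρ_b·K_d/n = 1 + 1.57×2.2/0.12 = 29.78
Contaminant velocity v_c = v/R = 0.01999/29.78 = 6.711e-4 m/d
t = L/v_c = 412/6.711e-4 = 613900 d
   = 613900/365 = 1680 yr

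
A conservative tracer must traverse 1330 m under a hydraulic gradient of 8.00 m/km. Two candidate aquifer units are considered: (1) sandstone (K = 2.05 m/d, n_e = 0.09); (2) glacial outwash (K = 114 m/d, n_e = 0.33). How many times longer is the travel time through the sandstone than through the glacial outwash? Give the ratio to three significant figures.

Unit 1 (sandstone): v = 2.05×0.0080/0.09 = 0.1822 m/d, t = 1330/0.1822 = 7299 d
Unit 2 (glacial outwash): v = 114×0.0080/0.33 = 2.764 m/d, t = 1330/2.764 = 481.3 d
t(sandstone) / t(glacial outwash) = 7299/481.3 = 15.2

15.2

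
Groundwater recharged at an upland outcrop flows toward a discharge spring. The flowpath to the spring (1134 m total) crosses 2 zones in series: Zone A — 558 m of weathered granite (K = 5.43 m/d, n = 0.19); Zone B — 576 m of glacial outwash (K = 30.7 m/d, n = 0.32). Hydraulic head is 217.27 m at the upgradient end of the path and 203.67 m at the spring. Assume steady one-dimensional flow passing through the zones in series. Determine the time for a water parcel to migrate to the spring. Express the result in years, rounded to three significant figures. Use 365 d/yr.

Total head drop ΔH = 217.27 − 203.67 = 13.60 m
Continuity: the same q passes through each zone, so ΔH = q·Σ(L_j/K_j) — the zones act as resistances in series.
Σ(L/K) = 558/5.43 + 576/30.7 = 102.8 + 18.76 = 121.5 d
q = ΔH / Σ(L/K) = 13.60 / 121.5 = 0.1119 m/d (same in every zone)
Zone A: v = q/n = 0.1119/0.19 = 0.5890 m/d → t_A = 558/0.5890 = 947.4 d
Zone B: v = q/n = 0.1119/0.32 = 0.3497 m/d → t_B = 576/0.3497 = 1647 d
Total t = 947.4 + 1647 = 2594 d
   = 2594 / 365 = 7.11 yr

7.11 years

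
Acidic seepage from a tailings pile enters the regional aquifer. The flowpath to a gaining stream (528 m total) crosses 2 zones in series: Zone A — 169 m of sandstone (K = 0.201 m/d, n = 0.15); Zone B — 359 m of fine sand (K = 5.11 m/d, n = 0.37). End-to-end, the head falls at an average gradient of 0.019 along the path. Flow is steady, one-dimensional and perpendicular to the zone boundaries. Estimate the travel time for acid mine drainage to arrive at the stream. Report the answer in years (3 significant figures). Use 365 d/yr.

Steady 1-D flow in series ⇒ the Darcy flux q is identical in every zone and the zone head losses add (resistances L/K in series).
Σ(L/K) = 169/0.201 + 359/5.11 = 840.8 + 70.25 = 911.1 d
K_eq = L_total / Σ(L/K) = 528 / 911.1 = 0.5796 m/d
q = K_eq · i = 0.5796 × 0.019 = 0.01101 m/d (same in every zone)
Zone A: v = q/n = 0.01101/0.15 = 0.07341 m/d → t_A = 169/0.07341 = 2302 d
Zone B: v = q/n = 0.01101/0.37 = 0.02976 m/d → t_B = 359/0.02976 = 12060 d
Total t = 2302 + 12060 = 14370 d
   = 14370 / 365 = 39.4 yr

39.4 years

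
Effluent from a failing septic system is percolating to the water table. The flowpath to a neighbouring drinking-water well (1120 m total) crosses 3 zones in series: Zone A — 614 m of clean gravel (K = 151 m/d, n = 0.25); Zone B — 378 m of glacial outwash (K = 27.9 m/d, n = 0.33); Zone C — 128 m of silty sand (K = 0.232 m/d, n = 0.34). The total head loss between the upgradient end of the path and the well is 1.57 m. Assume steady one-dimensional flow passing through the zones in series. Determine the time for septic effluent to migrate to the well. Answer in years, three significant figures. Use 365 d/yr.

320 years

Continuity: the same q passes through each zone, so ΔH = q·Σ(L_j/K_j) — the zones act as resistances in series.
Σ(L/K) = 614/151 + 378/27.9 + 128/0.232 = 4.066 + 13.55 + 551.7 = 569.3 d
q = ΔH / Σ(L/K) = 1.57 / 569.3 = 0.002758 m/d (same in every zone)
Zone A: v = q/n = 0.002758/0.25 = 0.01103 m/d → t_A = 614/0.01103 = 55660 d
Zone B: v = q/n = 0.002758/0.33 = 0.008356 m/d → t_B = 378/0.008356 = 45240 d
Zone C: v = q/n = 0.002758/0.34 = 0.008111 m/d → t_C = 128/0.008111 = 15780 d
Total t = 55660 + 45240 + 15780 = 116700 d
   = 116700 / 365 = 320 yr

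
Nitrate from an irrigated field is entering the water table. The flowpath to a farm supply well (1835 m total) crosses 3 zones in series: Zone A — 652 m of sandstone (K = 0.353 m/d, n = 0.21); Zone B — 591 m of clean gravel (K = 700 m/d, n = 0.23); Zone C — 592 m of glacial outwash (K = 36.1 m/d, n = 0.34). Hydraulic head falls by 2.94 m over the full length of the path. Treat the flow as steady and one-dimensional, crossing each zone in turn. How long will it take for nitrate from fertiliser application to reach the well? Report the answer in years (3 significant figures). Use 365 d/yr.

Steady 1-D flow in series ⇒ the Darcy flux q is identical in every zone and the zone head losses add (resistances L/K in series).
Σ(L/K) = 652/0.353 + 591/700 + 592/36.1 = 1847 + 0.8443 + 16.40 = 1864 d
q = ΔH / Σ(L/K) = 2.94 / 1864 = 0.001577 m/d (same in every zone)
Zone A: v = q/n = 0.001577/0.21 = 0.007510 m/d → t_A = 652/0.007510 = 86820 d
Zone B: v = q/n = 0.001577/0.23 = 0.006857 m/d → t_B = 591/0.006857 = 86190 d
Zone C: v = q/n = 0.001577/0.34 = 0.004638 m/d → t_C = 592/0.004638 = 127600 d
Total t = 86820 + 86190 + 127600 = 300600 d
   = 300600 / 365 = 824 yr

824 years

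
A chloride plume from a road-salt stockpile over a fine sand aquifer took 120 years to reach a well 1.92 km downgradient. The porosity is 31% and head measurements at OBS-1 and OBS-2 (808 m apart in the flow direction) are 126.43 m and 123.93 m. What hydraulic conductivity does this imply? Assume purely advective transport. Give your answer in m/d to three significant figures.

Hydraulic gradient i = (126.43 − 123.93) / 808 = 2.50 / 808 = 0.003094
t = 120 years = 43800 d
L = 1.92 km = 1920 m
v = L / t = 1920 / 43800 = 0.04384 m/d
K = v · n / i = 0.04384 × 0.31 / 0.003094 = 4.39 m/d

4.39 m/d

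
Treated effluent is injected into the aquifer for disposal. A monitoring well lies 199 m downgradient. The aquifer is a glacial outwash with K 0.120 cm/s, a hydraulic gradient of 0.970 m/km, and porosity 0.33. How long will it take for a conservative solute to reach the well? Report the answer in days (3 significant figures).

653 days

K = 0.120 cm/s × 864 = 103.7 m/d
Specific discharge q = 103.7 × 9.7e-4 = 0.1006 m/d
Average linear velocity = 0.1006 / 0.33 = 0.3048 m/d
t = L / v = 199 / 0.3048 = 653.0 d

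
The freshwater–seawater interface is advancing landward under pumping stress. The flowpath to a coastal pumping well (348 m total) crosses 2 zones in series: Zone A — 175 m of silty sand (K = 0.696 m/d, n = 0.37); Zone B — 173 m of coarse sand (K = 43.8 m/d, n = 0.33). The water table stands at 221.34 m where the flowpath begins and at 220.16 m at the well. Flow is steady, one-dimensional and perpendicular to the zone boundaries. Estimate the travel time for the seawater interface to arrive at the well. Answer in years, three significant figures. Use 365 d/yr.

Total head drop ΔH = 221.34 − 220.16 = 1.18 m
Steady 1-D flow in series ⇒ the Darcy flux q is identical in every zone and the zone head losses add (resistances L/K in series).
Σ(L/K) = 175/0.696 + 173/43.8 = 251.4 + 3.950 = 255.4 d
q = ΔH / Σ(L/K) = 1.18 / 255.4 = 0.004620 m/d (same in every zone)
Zone A: v = q/n = 0.004620/0.37 = 0.01249 m/d → t_A = 175/0.01249 = 14010 d
Zone B: v = q/n = 0.004620/0.33 = 0.01400 m/d → t_B = 173/0.01400 = 12360 d
Total t = 14010 + 12360 = 26370 d
   = 26370 / 365 = 72.2 yr

72.2 years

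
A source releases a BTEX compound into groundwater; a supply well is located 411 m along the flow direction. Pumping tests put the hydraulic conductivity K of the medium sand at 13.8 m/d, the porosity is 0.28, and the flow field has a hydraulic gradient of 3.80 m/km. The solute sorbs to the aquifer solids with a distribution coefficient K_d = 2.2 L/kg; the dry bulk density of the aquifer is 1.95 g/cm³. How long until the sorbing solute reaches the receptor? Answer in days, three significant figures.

35800 days

q = Ki = 13.8 × 0.0038 = 0.05244 m/d
v = Ki/n = 13.8·0.0038/0.28 = 0.1873 m/d
Retardation R = 1 + ρ_b·K_d/n = 1 + 1.95×2.2/0.28 = 16.32
Contaminant velocity v_c = v/R = 0.1873/16.32 = 0.01147 m/d
t = L/v_c = 411/0.01147 = 35820 d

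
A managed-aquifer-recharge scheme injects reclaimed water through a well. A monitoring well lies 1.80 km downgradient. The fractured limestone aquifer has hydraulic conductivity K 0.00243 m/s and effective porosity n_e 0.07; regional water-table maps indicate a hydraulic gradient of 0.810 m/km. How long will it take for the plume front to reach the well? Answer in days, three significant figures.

K = 0.00243 m/s × 86400 s/d = 210.0 m/d
q = Ki = 210.0 × 8.1e-4 = 0.1701 m/d
v_s = q/n_e = 0.1701/0.07 = 2.429 m/d
L = 1.80 km = 1800 m
t = L / v = 1800 / 2.429 = 740.9 d

741 days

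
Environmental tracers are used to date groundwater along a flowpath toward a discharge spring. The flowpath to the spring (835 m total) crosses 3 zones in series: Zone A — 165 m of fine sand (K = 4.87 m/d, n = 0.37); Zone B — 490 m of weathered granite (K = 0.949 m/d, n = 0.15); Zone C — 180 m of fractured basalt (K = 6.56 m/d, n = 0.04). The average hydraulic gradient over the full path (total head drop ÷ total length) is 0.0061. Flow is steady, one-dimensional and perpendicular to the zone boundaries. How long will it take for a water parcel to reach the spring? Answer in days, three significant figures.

For zones in series the flux q is common to all zones; the equivalent conductivity is the harmonic (thickness-weighted) mean, K_eq = L_total / Σ(L_j/K_j).
Σ(L/K) = 165/4.87 + 490/0.949 + 180/6.56 = 33.88 + 516.3 + 27.44 = 577.7 d
K_eq = L_total / Σ(L/K) = 835 / 577.7 = 1.446 m/d
q = K_eq · i = 1.446 × 0.0061 = 0.008818 m/d (same in every zone)
Zone A: v = q/n = 0.008818/0.37 = 0.02383 m/d → t_A = 165/0.02383 = 6924 d
Zone B: v = q/n = 0.008818/0.15 = 0.05878 m/d → t_B = 490/0.05878 = 8336 d
Zone C: v = q/n = 0.008818/0.04 = 0.2204 m/d → t_C = 180/0.2204 = 816.6 d
Total t = 6924 + 8336 + 816.6 = 16080 d

16100 days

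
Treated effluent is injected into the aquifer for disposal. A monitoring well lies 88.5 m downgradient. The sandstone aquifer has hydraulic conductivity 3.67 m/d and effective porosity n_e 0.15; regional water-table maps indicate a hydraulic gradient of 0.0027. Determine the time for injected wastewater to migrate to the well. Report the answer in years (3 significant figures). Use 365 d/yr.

q = Ki = 3.67 × 0.0027 = 0.009909 m/d
v = Ki/n = 3.67·0.0027/0.15 = 0.06606 m/d
t = L / v = 88.5 / 0.06606 = 1340 d
   = 1340 / 365 = 3.67 yr

3.67 years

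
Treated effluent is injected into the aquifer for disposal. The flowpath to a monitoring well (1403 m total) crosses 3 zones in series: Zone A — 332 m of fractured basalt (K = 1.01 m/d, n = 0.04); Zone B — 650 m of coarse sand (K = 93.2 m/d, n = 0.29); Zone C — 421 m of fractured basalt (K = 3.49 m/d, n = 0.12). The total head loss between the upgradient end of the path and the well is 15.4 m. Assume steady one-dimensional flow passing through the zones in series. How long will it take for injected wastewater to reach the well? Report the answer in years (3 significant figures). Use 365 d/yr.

20.5 years

Steady 1-D flow in series ⇒ the Darcy flux q is identical in every zone and the zone head losses add (resistances L/K in series).
Σ(L/K) = 332/1.01 + 650/93.2 + 421/3.49 = 328.7 + 6.974 + 120.6 = 456.3 d
q = ΔH / Σ(L/K) = 15.4 / 456.3 = 0.03375 m/d (same in every zone)
Zone A: v = q/n = 0.03375/0.04 = 0.8437 m/d → t_A = 332/0.8437 = 393.5 d
Zone B: v = q/n = 0.03375/0.29 = 0.1164 m/d → t_B = 650/0.1164 = 5585 d
Zone C: v = q/n = 0.03375/0.12 = 0.2812 m/d → t_C = 421/0.2812 = 1497 d
Total t = 393.5 + 5585 + 1497 = 7476 d
   = 7476 / 365 = 20.5 yr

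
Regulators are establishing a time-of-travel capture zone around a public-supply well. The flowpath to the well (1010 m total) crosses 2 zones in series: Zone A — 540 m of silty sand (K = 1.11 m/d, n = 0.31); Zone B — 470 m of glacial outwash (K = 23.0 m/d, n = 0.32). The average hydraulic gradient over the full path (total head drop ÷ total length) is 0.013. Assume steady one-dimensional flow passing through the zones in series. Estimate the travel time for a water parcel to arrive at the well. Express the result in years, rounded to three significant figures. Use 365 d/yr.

For zones in series the flux q is common to all zones; the equivalent conductivity is the harmonic (thickness-weighted) mean, K_eq = L_total / Σ(L_j/K_j).
Σ(L/K) = 540/1.11 + 470/23.0 = 486.5 + 20.43 = 506.9 d
K_eq = L_total / Σ(L/K) = 1010 / 506.9 = 1.992 m/d
q = K_eq · i = 1.992 × 0.013 = 0.02590 m/d (same in every zone)
Zone A: v = q/n = 0.02590/0.31 = 0.08355 m/d → t_A = 540/0.08355 = 6463 d
Zone B: v = q/n = 0.02590/0.32 = 0.08094 m/d → t_B = 470/0.08094 = 5807 d
Total t = 6463 + 5807 = 12270 d
   = 12270 / 365 = 33.6 yr

33.6 years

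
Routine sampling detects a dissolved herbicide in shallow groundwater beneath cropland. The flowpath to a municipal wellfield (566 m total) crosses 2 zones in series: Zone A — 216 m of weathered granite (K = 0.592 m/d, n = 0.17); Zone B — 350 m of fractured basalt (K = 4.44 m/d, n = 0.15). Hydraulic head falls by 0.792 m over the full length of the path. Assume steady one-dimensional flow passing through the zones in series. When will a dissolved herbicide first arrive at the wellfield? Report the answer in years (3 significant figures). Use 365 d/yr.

Continuity: the same q passes through each zone, so ΔH = q·Σ(L_j/K_j) — the zones act as resistances in series.
Σ(L/K) = 216/0.592 + 350/4.44 = 364.9 + 78.83 = 443.7 d
q = ΔH / Σ(L/K) = 0.792 / 443.7 = 0.001785 m/d (same in every zone)
Zone A: v = q/n = 0.001785/0.17 = 0.01050 m/d → t_A = 216/0.01050 = 20570 d
Zone B: v = q/n = 0.001785/0.15 = 0.01190 m/d → t_B = 350/0.01190 = 29410 d
Total t = 20570 + 29410 = 49980 d
   = 49980 / 365 = 137 yr

137 years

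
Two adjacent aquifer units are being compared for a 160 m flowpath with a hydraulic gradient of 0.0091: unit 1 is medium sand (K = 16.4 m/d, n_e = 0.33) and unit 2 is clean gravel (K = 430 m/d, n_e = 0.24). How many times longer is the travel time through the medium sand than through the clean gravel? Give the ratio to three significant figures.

36.1

Unit 1 (medium sand): v = 16.4×0.0091/0.33 = 0.4522 m/d, t = 160/0.4522 = 353.8 d
Unit 2 (clean gravel): v = 430×0.0091/0.24 = 16.30 m/d, t = 160/16.30 = 9.813 d
t(medium sand) / t(clean gravel) = 353.8/9.813 = 36.1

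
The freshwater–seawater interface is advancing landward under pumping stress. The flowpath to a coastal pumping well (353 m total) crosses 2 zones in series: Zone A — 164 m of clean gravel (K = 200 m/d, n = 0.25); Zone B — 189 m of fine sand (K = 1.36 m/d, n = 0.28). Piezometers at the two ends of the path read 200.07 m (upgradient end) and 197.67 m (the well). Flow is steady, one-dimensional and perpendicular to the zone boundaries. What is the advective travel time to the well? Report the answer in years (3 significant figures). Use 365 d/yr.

15.0 years

Total head drop ΔH = 200.07 − 197.67 = 2.40 m
Continuity: the same q passes through each zone, so ΔH = q·Σ(L_j/K_j) — the zones act as resistances in series.
Σ(L/K) = 164/200 + 189/1.36 = 0.8200 + 139.0 = 139.8 d
q = ΔH / Σ(L/K) = 2.40 / 139.8 = 0.01717 m/d (same in every zone)
Zone A: v = q/n = 0.01717/0.25 = 0.06867 m/d → t_A = 164/0.06867 = 2388 d
Zone B: v = q/n = 0.01717/0.28 = 0.06132 m/d → t_B = 189/0.06132 = 3082 d
Total t = 2388 + 3082 = 5470 d
   = 5470 / 365 = 15.0 yr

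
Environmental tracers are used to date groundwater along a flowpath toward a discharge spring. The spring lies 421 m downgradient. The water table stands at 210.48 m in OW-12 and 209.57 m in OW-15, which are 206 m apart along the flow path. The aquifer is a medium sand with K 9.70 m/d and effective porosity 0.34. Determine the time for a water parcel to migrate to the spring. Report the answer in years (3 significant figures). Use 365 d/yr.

9.15 years

Hydraulic gradient i = (210.48 − 209.57) / 206 = 0.91 / 206 = 0.004417
Specific discharge q = 9.70 × 0.004417 = 0.04285 m/d
v_s = q/n_e = 0.04285/0.34 = 0.1260 m/d
t = L / v = 421 / 0.1260 = 3341 d
   = 3341 / 365 = 9.15 yr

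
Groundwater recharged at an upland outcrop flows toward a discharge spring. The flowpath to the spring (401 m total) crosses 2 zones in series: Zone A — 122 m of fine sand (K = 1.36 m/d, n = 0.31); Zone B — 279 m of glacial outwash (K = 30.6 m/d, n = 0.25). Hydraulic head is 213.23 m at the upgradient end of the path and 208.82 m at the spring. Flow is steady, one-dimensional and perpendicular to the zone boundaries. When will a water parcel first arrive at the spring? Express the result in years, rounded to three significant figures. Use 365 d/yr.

Total head drop ΔH = 213.23 − 208.82 = 4.41 m
Continuity: the same q passes through each zone, so ΔH = q·Σ(L_j/K_j) — the zones act as resistances in series.
Σ(L/K) = 122/1.36 + 279/30.6 = 89.71 + 9.118 = 98.82 d
q = ΔH / Σ(L/K) = 4.41 / 98.82 = 0.04463 m/d (same in every zone)
Zone A: v = q/n = 0.04463/0.31 = 0.1440 m/d → t_A = 122/0.1440 = 847.5 d
Zone B: v = q/n = 0.04463/0.25 = 0.1785 m/d → t_B = 279/0.1785 = 1563 d
Total t = 847.5 + 1563 = 2411 d
   = 2411 / 365 = 6.60 yr

6.60 years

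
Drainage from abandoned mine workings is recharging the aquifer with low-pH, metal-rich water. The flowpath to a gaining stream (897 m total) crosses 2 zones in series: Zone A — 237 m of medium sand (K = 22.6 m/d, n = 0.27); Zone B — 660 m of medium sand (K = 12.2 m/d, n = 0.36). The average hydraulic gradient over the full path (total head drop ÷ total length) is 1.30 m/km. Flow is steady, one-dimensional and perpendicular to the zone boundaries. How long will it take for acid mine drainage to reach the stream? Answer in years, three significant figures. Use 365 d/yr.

45.8 years

For zones in series the flux q is common to all zones; the equivalent conductivity is the harmonic (thickness-weighted) mean, K_eq = L_total / Σ(L_j/K_j).
Σ(L/K) = 237/22.6 + 660/12.2 = 10.49 + 54.10 = 64.59 d
K_eq = L_total / Σ(L/K) = 897 / 64.59 = 13.89 m/d
q = K_eq · i = 13.89 × 0.0013 = 0.01806 m/d (same in every zone)
Zone A: v = q/n = 0.01806/0.27 = 0.06687 m/d → t_A = 237/0.06687 = 3544 d
Zone B: v = q/n = 0.01806/0.36 = 0.05015 m/d → t_B = 660/0.05015 = 13160 d
Total t = 3544 + 13160 = 16700 d
   = 16700 / 365 = 45.8 yr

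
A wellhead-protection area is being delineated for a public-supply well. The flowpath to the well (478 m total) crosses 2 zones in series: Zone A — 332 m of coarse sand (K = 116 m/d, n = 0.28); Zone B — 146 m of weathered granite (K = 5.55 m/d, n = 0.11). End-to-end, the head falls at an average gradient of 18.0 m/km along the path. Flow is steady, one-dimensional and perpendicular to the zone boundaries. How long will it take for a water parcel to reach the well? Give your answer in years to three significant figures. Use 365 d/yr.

1.01 years

For zones in series the flux q is common to all zones; the equivalent conductivity is the harmonic (thickness-weighted) mean, K_eq = L_total / Σ(L_j/K_j).
Σ(L/K) = 332/116 + 146/5.55 = 2.862 + 26.31 = 29.17 d
K_eq = L_total / Σ(L/K) = 478 / 29.17 = 16.39 m/d
q = K_eq · i = 16.39 × 0.018 = 0.2950 m/d (same in every zone)
Zone A: v = q/n = 0.2950/0.28 = 1.053 m/d → t_A = 332/1.053 = 315.1 d
Zone B: v = q/n = 0.2950/0.11 = 2.682 m/d → t_B = 146/2.682 = 54.44 d
Total t = 315.1 + 54.44 = 369.6 d
   = 369.6 / 365 = 1.01 yr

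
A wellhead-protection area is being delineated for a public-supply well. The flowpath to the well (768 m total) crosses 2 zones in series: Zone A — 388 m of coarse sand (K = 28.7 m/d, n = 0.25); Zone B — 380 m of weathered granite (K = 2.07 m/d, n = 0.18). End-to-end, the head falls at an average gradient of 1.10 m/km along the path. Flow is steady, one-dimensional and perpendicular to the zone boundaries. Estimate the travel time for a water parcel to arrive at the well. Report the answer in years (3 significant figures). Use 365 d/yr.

106 years

Steady 1-D flow in series ⇒ the Darcy flux q is identical in every zone and the zone head losses add (resistances L/K in series).
Σ(L/K) = 388/28.7 + 380/2.07 = 13.52 + 183.6 = 197.1 d
K_eq = L_total / Σ(L/K) = 768 / 197.1 = 3.897 m/d
q = K_eq · i = 3.897 × 0.0011 = 0.004286 m/d (same in every zone)
Zone A: v = q/n = 0.004286/0.25 = 0.01715 m/d → t_A = 388/0.01715 = 22630 d
Zone B: v = q/n = 0.004286/0.18 = 0.02381 m/d → t_B = 380/0.02381 = 15960 d
Total t = 22630 + 15960 = 38590 d
   = 38590 / 365 = 106 yr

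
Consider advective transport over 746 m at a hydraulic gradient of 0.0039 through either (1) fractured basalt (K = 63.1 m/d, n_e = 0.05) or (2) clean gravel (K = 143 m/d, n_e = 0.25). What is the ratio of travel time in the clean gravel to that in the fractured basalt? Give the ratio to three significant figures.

Unit 1 (fractured basalt): v = 63.1×0.0039/0.05 = 4.922 m/d, t = 746/4.922 = 151.6 d
Unit 2 (clean gravel): v = 143×0.0039/0.25 = 2.231 m/d, t = 746/2.231 = 334.4 d
t(clean gravel) / t(fractured basalt) = 334.4/151.6 = 2.21

2.21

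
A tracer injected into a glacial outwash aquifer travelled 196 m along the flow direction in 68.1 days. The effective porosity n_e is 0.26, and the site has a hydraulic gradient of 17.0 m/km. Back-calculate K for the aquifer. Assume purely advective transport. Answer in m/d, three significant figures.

44.0 m/d

v = L / t = 196 / 68.1 = 2.878 m/d
K = v · n / i = 2.878 × 0.26 / 0.017 = 44.0 m/d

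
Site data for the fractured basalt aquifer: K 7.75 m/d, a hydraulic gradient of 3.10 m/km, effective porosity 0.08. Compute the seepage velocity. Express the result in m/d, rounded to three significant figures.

q = Ki = 7.75 × 0.0031 = 0.02402 m/d
Seepage velocity v = q / n = 0.02402 / 0.08 = 0.3003 m/d

0.300 m/d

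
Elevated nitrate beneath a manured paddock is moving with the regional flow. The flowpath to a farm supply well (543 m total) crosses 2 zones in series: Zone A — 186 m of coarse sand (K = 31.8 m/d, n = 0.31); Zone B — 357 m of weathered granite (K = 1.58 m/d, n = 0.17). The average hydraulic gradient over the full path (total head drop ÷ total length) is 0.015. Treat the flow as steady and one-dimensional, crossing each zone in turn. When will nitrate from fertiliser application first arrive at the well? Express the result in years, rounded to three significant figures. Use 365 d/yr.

Steady 1-D flow in series ⇒ the Darcy flux q is identical in every zone and the zone head losses add (resistances L/K in series).
Σ(L/K) = 186/31.8 + 357/1.58 = 5.849 + 225.9 = 231.8 d
K_eq = L_total / Σ(L/K) = 543 / 231.8 = 2.343 m/d
q = K_eq · i = 2.343 × 0.015 = 0.03514 m/d (same in every zone)
Zone A: v = q/n = 0.03514/0.31 = 0.1133 m/d → t_A = 186/0.1133 = 1641 d
Zone B: v = q/n = 0.03514/0.17 = 0.2067 m/d → t_B = 357/0.2067 = 1727 d
Total t = 1641 + 1727 = 3368 d
   = 3368 / 365 = 9.23 yr

9.23 years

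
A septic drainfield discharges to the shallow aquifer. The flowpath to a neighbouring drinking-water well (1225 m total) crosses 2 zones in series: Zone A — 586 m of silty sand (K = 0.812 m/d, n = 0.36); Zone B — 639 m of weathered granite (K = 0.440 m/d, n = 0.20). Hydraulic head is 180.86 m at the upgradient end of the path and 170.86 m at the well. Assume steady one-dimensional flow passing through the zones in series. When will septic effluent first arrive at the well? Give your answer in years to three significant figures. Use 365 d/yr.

202 years

Total head drop ΔH = 180.86 − 170.86 = 10.00 m
Steady 1-D flow in series ⇒ the Darcy flux q is identical in every zone and the zone head losses add (resistances L/K in series).
Σ(L/K) = 586/0.812 + 639/0.440 = 721.7 + 1452 = 2174 d
q = ΔH / Σ(L/K) = 10.00 / 2174 = 0.004600 m/d (same in every zone)
Zone A: v = q/n = 0.004600/0.36 = 0.01278 m/d → t_A = 586/0.01278 = 45860 d
Zone B: v = q/n = 0.004600/0.20 = 0.02300 m/d → t_B = 639/0.02300 = 27780 d
Total t = 45860 + 27780 = 73640 d
   = 73640 / 365 = 202 yr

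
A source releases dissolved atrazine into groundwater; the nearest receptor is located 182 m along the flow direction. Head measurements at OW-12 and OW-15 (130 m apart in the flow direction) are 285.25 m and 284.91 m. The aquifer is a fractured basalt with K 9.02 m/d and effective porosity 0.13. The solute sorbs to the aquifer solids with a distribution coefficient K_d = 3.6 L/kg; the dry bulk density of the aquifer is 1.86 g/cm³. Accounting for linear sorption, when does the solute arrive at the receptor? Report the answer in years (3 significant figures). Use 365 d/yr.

144 years

Hydraulic gradient i = (285.25 − 284.91) / 130 = 0.34 / 130 = 0.002615
q = Ki = 9.02 × 0.002615 = 0.02359 m/d
v = Ki/n = 9.02·0.002615/0.13 = 0.1815 m/d
Retardation R = 1 + ρ_b·K_d/n = 1 + 1.86×3.6/0.13 = 52.51
Contaminant velocity v_c = v/R = 0.1815/52.51 = 0.003456 m/d
t = L/v_c = 182/0.003456 = 52660 d
   = 52660/365 = 144 yr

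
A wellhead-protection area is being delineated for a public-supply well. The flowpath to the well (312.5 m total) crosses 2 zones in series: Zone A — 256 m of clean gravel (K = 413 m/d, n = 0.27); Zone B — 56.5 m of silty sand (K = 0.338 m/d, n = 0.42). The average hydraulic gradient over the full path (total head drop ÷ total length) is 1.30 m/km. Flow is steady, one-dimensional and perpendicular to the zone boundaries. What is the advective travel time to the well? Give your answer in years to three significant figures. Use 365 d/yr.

105 years

Continuity: the same q passes through each zone, so ΔH = q·Σ(L_j/K_j) — the zones act as resistances in series.
Σ(L/K) = 256/413 + 56.5/0.338 = 0.6199 + 167.2 = 167.8 d
K_eq = L_total / Σ(L/K) = 312.5 / 167.8 = 1.863 m/d
q = K_eq · i = 1.863 × 0.0013 = 0.002421 m/d (same in every zone)
Zone A: v = q/n = 0.002421/0.27 = 0.008968 m/d → t_A = 256/0.008968 = 28550 d
Zone B: v = q/n = 0.002421/0.42 = 0.005765 m/d → t_B = 56.5/0.005765 = 9800 d
Total t = 28550 + 9800 = 38350 d
   = 38350 / 365 = 105 yr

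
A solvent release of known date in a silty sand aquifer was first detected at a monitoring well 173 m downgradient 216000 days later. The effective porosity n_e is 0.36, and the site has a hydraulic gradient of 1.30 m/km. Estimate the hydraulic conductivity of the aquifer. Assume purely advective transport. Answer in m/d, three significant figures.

0.222 m/d

v = L / t = 173 / 216000 = 8.009e-4 m/d
K = v · n / i = 8.009e-4 × 0.36 / 0.0013 = 0.222 m/d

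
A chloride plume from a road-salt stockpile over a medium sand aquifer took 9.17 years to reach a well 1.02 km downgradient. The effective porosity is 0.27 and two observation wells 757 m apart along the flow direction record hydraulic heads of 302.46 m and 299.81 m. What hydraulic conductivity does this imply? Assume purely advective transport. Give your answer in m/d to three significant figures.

23.5 m/d

Hydraulic gradient i = (302.46 − 299.81) / 757 = 2.65 / 757 = 0.003501
t = 9.17 years = 3347 d
L = 1.02 km = 1020 m
v = L / t = 1020 / 3347 = 0.3047 m/d
K = v · n / i = 0.3047 × 0.27 / 0.003501 = 23.5 m/d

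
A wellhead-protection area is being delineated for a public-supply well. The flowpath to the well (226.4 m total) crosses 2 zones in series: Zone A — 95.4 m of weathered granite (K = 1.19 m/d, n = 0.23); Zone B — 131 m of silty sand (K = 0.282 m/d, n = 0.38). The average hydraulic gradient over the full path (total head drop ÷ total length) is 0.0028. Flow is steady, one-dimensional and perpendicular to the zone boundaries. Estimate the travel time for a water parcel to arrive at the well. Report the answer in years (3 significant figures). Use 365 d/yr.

169 years

Continuity: the same q passes through each zone, so ΔH = q·Σ(L_j/K_j) — the zones act as resistances in series.
Σ(L/K) = 95.4/1.19 + 131/0.282 = 80.17 + 464.5 = 544.7 d
K_eq = L_total / Σ(L/K) = 226.4 / 544.7 = 0.4156 m/d
q = K_eq · i = 0.4156 × 0.0028 = 0.001164 m/d (same in every zone)
Zone A: v = q/n = 0.001164/0.23 = 0.005060 m/d → t_A = 95.4/0.005060 = 18850 d
Zone B: v = q/n = 0.001164/0.38 = 0.003063 m/d → t_B = 131/0.003063 = 42770 d
Total t = 18850 + 42770 = 61630 d
   = 61630 / 365 = 169 yr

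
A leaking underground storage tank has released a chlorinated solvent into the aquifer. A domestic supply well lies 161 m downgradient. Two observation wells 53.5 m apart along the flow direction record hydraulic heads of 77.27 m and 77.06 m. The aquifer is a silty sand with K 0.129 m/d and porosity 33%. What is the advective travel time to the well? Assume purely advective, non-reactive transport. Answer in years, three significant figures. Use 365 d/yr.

Hydraulic gradient i = (77.27 − 77.06) / 53.5 = 0.21 / 53.5 = 0.003925
q = Ki = 0.129 × 0.003925 = 5.064e-4 m/d
Seepage velocity v = q / n = 5.064e-4 / 0.33 = 0.001534 m/d
t = L / v = 161 / 0.001534 = 104900 d
   = 104900 / 365 = 287 yr

287 years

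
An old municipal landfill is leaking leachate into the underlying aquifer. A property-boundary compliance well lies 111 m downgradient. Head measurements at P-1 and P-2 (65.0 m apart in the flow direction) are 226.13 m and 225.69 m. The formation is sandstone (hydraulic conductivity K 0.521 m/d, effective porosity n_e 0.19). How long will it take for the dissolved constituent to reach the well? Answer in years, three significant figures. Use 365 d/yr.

16.4 years

Hydraulic gradient i = (226.13 − 225.69) / 65.0 = 0.44 / 65.0 = 0.006769
Specific discharge q = 0.521 × 0.006769 = 0.003527 m/d
v_s = q/n_e = 0.003527/0.19 = 0.01856 m/d
t = L / v = 111 / 0.01856 = 5980 d
   = 5980 / 365 = 16.4 yr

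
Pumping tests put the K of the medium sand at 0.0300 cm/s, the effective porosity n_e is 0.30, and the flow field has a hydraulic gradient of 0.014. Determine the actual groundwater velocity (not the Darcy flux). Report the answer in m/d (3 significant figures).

K = 0.0300 cm/s × 864 = 25.92 m/d
Darcy flux q = K·i = 25.92 × 0.014 = 0.3629 m/d
Seepage velocity v = q / n = 0.3629 / 0.30 = 1.210 m/d

1.21 m/d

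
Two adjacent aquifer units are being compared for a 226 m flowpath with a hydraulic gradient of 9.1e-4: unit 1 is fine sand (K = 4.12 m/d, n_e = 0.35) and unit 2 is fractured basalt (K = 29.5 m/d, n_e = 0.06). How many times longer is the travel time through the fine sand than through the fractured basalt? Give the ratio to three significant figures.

41.8

Unit 1 (fine sand): v = 4.12×9.1e-4/0.35 = 0.01071 m/d, t = 226/0.01071 = 21100 d
Unit 2 (fractured basalt): v = 29.5×9.1e-4/0.06 = 0.4474 m/d, t = 226/0.4474 = 505.1 d
t(fine sand) / t(fractured basalt) = 21100/505.1 = 41.8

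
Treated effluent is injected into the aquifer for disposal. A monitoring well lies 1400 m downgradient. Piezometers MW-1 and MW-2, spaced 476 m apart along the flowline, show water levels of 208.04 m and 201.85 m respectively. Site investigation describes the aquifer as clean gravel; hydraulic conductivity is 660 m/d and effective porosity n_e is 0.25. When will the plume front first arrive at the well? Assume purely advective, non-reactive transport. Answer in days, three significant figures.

Hydraulic gradient i = (208.04 − 201.85) / 476 = 6.19 / 476 = 0.01300
Specific discharge q = 660 × 0.01300 = 8.583 m/d
v_s = q/n_e = 8.583/0.25 = 34.33 m/d
t = L / v = 1400 / 34.33 = 40.78 d

40.8 days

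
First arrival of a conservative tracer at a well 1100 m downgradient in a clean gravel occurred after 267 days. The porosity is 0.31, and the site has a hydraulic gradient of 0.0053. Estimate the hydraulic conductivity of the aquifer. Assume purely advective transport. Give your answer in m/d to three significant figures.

v = L / t = 1100 / 267 = 4.120 m/d
K = v · n / i = 4.120 × 0.31 / 0.0053 = 241 m/d

241 m/d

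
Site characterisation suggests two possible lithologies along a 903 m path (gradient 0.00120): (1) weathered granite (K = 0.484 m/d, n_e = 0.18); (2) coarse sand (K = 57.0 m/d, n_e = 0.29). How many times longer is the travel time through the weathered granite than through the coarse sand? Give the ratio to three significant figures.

Unit 1 (weathered granite): v = 0.484×0.0012/0.18 = 0.003227 m/d, t = 903/0.003227 = 279900 d
Unit 2 (coarse sand): v = 57.0×0.0012/0.29 = 0.2359 m/d, t = 903/0.2359 = 3829 d
t(weathered granite) / t(coarse sand) = 279900/3829 = 73.1

73.1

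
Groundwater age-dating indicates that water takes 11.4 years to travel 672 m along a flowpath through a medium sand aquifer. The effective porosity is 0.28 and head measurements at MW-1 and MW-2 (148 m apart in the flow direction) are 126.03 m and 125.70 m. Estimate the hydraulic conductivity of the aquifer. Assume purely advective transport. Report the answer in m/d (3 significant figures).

Hydraulic gradient i = (126.03 − 125.70) / 148 = 0.33 / 148 = 0.002230
t = 11.4 years = 4161 d
v = L / t = 672 / 4161 = 0.1615 m/d
K = v · n / i = 0.1615 × 0.28 / 0.002230 = 20.3 m/d

20.3 m/d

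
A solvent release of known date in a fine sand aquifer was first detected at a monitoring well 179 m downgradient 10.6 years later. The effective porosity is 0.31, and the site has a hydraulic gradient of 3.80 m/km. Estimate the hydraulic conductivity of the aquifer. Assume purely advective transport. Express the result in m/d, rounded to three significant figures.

t = 10.6 years = 3869 d
v = L / t = 179 / 3869 = 0.04627 m/d
K = v · n / i = 0.04627 × 0.31 / 0.0038 = 3.77 m/d

3.77 m/d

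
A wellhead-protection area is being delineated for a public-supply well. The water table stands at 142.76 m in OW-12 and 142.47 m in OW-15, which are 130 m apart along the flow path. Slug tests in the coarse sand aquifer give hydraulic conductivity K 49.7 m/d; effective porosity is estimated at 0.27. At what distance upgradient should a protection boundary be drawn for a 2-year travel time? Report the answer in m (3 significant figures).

Hydraulic gradient i = (142.76 − 142.47) / 130 = 0.29 / 130 = 0.002231
q = Ki = 49.7 × 0.002231 = 0.1109 m/d
v = Ki/n = 49.7·0.002231/0.27 = 0.4106 m/d
T = 2 yr × 365 = 730 d
L = v × T = 0.4106 × 730 = 299.8 m

300 m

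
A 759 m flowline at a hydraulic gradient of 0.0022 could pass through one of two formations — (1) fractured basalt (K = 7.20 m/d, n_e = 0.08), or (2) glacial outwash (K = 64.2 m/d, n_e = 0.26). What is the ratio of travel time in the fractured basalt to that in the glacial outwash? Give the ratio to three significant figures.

2.74

Unit 1 (fractured basalt): v = 7.20×0.0022/0.08 = 0.1980 m/d, t = 759/0.1980 = 3833 d
Unit 2 (glacial outwash): v = 64.2×0.0022/0.26 = 0.5432 m/d, t = 759/0.5432 = 1397 d
t(fractured basalt) / t(glacial outwash) = 3833/1397 = 2.74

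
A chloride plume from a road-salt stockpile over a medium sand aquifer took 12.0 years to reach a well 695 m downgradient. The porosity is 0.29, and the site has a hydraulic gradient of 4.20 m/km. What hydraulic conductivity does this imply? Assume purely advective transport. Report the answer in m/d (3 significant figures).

t = 12.0 years = 4380 d
v = L / t = 695 / 4380 = 0.1587 m/d
K = v · n / i = 0.1587 × 0.29 / 0.0042 = 11.0 m/d

11.0 m/d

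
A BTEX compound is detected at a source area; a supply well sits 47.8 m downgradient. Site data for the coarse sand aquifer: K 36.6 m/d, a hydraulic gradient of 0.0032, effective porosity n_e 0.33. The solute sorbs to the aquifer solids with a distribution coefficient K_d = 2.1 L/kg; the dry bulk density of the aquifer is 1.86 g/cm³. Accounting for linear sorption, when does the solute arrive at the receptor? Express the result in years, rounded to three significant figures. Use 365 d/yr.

q = Ki = 36.6 × 0.0032 = 0.1171 m/d
v = Ki/n = 36.6·0.0032/0.33 = 0.3549 m/d
Retardation R = 1 + ρ_b·K_d/n = 1 + 1.86×2.1/0.33 = 12.84
Contaminant velocity v_c = v/R = 0.3549/12.84 = 0.02765 m/d
t = L/v_c = 47.8/0.02765 = 1729 d
   = 1729/365 = 4.74 yr

4.74 years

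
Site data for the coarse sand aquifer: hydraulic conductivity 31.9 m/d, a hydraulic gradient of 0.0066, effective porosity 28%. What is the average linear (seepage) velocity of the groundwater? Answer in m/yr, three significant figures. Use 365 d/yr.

274 m/yr

Specific discharge q = 31.9 × 0.0066 = 0.2105 m/d
v = Ki/n = 31.9·0.0066/0.28 = 0.7519 m/d
   = 0.7519 × 365 = 274 m/yr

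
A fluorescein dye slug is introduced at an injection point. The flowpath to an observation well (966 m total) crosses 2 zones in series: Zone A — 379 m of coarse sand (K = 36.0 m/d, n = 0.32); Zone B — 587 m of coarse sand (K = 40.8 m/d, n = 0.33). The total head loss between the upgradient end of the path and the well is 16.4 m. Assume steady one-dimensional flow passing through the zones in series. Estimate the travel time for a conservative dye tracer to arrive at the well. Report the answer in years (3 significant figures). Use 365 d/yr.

Steady 1-D flow in series ⇒ the Darcy flux q is identical in every zone and the zone head losses add (resistances L/K in series).
Σ(L/K) = 379/36.0 + 587/40.8 = 10.53 + 14.39 = 24.92 d
q = ΔH / Σ(L/K) = 16.4 / 24.92 = 0.6582 m/d (same in every zone)
Zone A: v = q/n = 0.6582/0.32 = 2.057 m/d → t_A = 379/2.057 = 184.2 d
Zone B: v = q/n = 0.6582/0.33 = 1.995 m/d → t_B = 587/1.995 = 294.3 d
Total t = 184.2 + 294.3 = 478.5 d
   = 478.5 / 365 = 1.31 yr

1.31 years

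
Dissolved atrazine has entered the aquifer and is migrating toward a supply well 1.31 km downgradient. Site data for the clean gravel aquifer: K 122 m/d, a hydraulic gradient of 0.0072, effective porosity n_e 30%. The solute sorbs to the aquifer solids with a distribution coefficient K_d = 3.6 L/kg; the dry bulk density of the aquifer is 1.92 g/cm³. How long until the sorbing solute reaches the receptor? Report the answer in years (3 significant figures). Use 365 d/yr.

29.5 years

Darcy flux q = K·i = 122 × 0.0072 = 0.8784 m/d
Seepage velocity v = q / n = 0.8784 / 0.30 = 2.928 m/d
Retardation R = 1 + ρ_b·K_d/n = 1 + 1.92×3.6/0.30 = 24.04
Contaminant velocity v_c = v/R = 2.928/24.04 = 0.1218 m/d
L = 1.31 km = 1310 m
t = L/v_c = 1310/0.1218 = 10760 d
   = 10760/365 = 29.5 yr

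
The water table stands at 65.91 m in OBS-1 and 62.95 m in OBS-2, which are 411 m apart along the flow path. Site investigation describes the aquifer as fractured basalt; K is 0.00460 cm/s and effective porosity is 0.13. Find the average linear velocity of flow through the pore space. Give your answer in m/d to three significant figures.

Hydraulic gradient i = (65.91 − 62.95) / 411 = 2.96 / 411 = 0.007202
K = 0.00460 cm/s × 864 = 3.974 m/d
q = Ki = 3.974 × 0.007202 = 0.02862 m/d
v_s = q/n_e = 0.02862/0.13 = 0.2202 m/d

0.220 m/d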